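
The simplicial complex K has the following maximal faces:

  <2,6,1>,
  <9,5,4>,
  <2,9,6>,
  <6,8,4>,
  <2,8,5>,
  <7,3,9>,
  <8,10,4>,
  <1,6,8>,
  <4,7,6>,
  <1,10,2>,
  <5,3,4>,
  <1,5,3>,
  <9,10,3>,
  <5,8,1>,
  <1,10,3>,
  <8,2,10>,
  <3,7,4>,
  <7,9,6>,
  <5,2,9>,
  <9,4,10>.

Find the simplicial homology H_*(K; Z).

Fix the vertex order 1 < 2 < 3 < 4 < 5 < 6 < 7 < 8 < 9 < 10 and write every simplex with vertices in increasing order. Then dim K = 2 and the simplices of K are:

  0-simplices (10): [1], [2], [3], [4], [5], [6], [7], [8], [9], [10]
  1-simplices (30): (30 of them)
  2-simplices (20): (20 of them)

so the chain groups are C_0 ≅ Z^10, C_1 ≅ Z^30, C_2 ≅ Z^20.

∂_1: C_1 → C_0 sends each edge [p,q] (with p < q) to q − p. For instance
  ∂[6,7] = [7] − [6].
As a 10×30 matrix over Z this has rank 9, with invariant factors (1,1,1,1,1,1,1,1,1).

Boundary ∂_2: C_2 → C_1 sends each 2-simplex [p,q,r] to [q,r] − [p,r] + [p,q]. For instance
  ∂[2,5,8] = [5,8] − [2,8] + [2,5],
  ∂[1,2,6] = [2,6] − [1,6] + [1,2].
The resulting 30×20 matrix has rank 20, and its Smith normal form has invariant factors (1,1,1,1,1,1,1,1,1,1,1,1,1,1,1,1,1,1,1,2).

Reading off H_k = ker ∂_k / im ∂_{k+1}:

  H_0: rank C_0 − rank ∂_1 = 10 − 9 = 1, and the invariant factors of ∂_1 are all 1, so H_0 = Z.
  H_1: rank ker ∂_1 − rank ∂_2 = (30 − 9) − 20 = 1, and ∂_2 has invariant factor 2 > 1, so H_1 = Z ⊕ Z_2.
  H_2: rank ker ∂_2 − rank ∂_3 = (20 − 20) − 0 = 0, and there is no ∂_3, so H_2 = 0.

As a check, the Euler characteristic is 10 − 30 + 20 = 0, which agrees with 1 − 1 + 0 = 0.

H_0 ≅ Z,  H_1 ≅ Z ⊕ Z_2,  H_2 = 0.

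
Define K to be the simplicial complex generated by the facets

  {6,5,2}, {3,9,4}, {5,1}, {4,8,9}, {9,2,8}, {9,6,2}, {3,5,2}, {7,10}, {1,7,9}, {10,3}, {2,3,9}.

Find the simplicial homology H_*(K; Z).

K has 10 vertices, 19 edges, 8 triangles.
rank ∂_0 = 0, rank ∂_1 = 9 ⇒ b_0 = 10 − 0 − 9 = 1; all invariant factors of ∂_1 are 1 so no torsion. So H_0 = Z.
rank ∂_1 = 9, rank ∂_2 = 8 ⇒ b_1 = 19 − 9 − 8 = 2; all invariant factors of ∂_2 are 1 so no torsion. So H_1 = Z^2.
rank ∂_2 = 8, rank ∂_3 = 0 ⇒ b_2 = 8 − 8 − 0 = 0. So H_2 = 0.

H_0 = Z,  H_1 = Z^2,  H_2 = 0.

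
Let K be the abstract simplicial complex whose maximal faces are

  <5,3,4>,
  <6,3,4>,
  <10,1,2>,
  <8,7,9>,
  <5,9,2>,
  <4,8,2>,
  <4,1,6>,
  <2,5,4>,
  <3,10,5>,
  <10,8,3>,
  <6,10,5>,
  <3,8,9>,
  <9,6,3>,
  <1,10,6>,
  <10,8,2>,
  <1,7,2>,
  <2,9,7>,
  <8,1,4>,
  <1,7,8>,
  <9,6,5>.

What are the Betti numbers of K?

Take the total order 1 < 2 < 3 < 4 < 5 < 6 < 7 < 8 < 9 < 10 on the vertex set. Then K (dimension 2) consists of the simplices:

  0-simplices (10): [1], [2], [3], [4], [5], [6], [7], [8], [9], [10]
  1-simplices (30): (30 of them)
  2-simplices (20): (20 of them)

so the chain groups are C_0 ≅ Z^10, C_1 ≅ Z^30, C_2 ≅ Z^20.

The boundary map ∂_1: C_1 → C_0 is given by ∂[p,q] = [q] − [p]. For instance
  ∂[5,9] = [9] − [5].
As a 10×30 matrix over Z this has rank 9, with invariant factors (1,1,1,1,1,1,1,1,1).

∂_2: C_2 → C_1 maps a triangle to the signed sum of its edges. For instance
  ∂[7,8,9] = [8,9] − [7,9] + [7,8],
  ∂[1,4,6] = [4,6] − [1,6] + [1,4].
As a 30×20 matrix over Z this has rank 20, with invariant factors (1,1,1,1,1,1,1,1,1,1,1,1,1,1,1,1,1,1,1,2).

From H_k ≅ ker(∂_k) / im(∂_{k+1}) we obtain:

  H_0: rank C_0 − rank ∂_1 = 10 − 9 = 1, and the invariant factors of ∂_1 are all 1, so H_0 ≅ Z.
  H_1: rank ker ∂_1 − rank ∂_2 = (30 − 9) − 20 = 1, and ∂_2 has invariant factor 2 > 1, so H_1 ≅ Z ⊕ Z/2.
  H_2: rank ker ∂_2 − rank ∂_3 = (20 − 20) − 0 = 0, and there is no ∂_3, so H_2 ≅ 0.

As a check, the Euler characteristic is 10 − 30 + 20 = 0, which agrees with 1 − 1 + 0 = 0.
(K is a triangulation of the Klein bottle.)

Hence the Betti numbers are b_0 = 1, b_1 = 1, b_2 = 0.

b_0 = 1, b_1 = 1, b_2 = 0.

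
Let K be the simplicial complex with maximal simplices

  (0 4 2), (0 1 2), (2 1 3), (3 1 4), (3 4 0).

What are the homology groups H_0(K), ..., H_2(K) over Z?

H_0 ≅ Z,  H_1 ≅ Z,  H_2 = 0.

Fix the vertex order 0 < 1 < 2 < 3 < 4 and write every simplex with vertices in increasing order. Then dim K = 2 and the simplices of K are:

  0-simplices (5): [0], [1], [2], [3], [4]
  1-simplices (10): [0,1], [0,2], [0,3], [0,4], [1,2], [1,3], [1,4], [2,3], [2,4], [3,4]
  2-simplices (5): [0,1,2], [0,2,4], [0,3,4], [1,2,3], [1,3,4]

so the chain groups are C_0 ≅ Z^5, C_1 ≅ Z^10, C_2 ≅ Z^5.

Boundary ∂_1: C_1 → C_0 is given by ∂[p,q] = [q] − [p]. For instance
  ∂[1,2] = [2] − [1].
As a 5×10 matrix over Z this has rank 4, with invariant factors (1,1,1,1).

The boundary map ∂_2: C_2 → C_1 acts by ∂[p,q,r] = [q,r] − [p,r] + [p,q]. For instance
  ∂[0,3,4] = [3,4] − [0,4] + [0,3],
  ∂[0,2,4] = [2,4] − [0,4] + [0,2].
As a 10×5 matrix over Z this has rank 5, with invariant factors (1,1,1,1,1).

Now H_k = ker ∂_k / im ∂_{k+1}, so:

  H_0: rank C_0 − rank ∂_1 = 5 − 4 = 1, and the invariant factors of ∂_1 are all 1, so H_0 ≅ Z.
  H_1: rank ker ∂_1 − rank ∂_2 = (10 − 4) − 5 = 1, and the invariant factors of ∂_2 are all 1, so H_1 ≅ Z.
  H_2: rank ker ∂_2 − rank ∂_3 = (5 − 5) − 0 = 0, and there is no ∂_3, so H_2 ≅ 0.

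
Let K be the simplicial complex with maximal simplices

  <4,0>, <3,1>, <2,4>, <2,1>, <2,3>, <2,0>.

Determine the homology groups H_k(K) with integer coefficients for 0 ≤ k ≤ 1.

H_0 ≅ Z,  H_1 ≅ Z^2.

Fix the vertex order 0 < 1 < 2 < 3 < 4 and write every simplex with vertices in increasing order. Then dim K = 1 and the simplices of K are:

  0-simplices (5): [0], [1], [2], [3], [4]
  1-simplices (6): [0,2], [0,4], [1,2], [1,3], [2,3], [2,4]

so the chain groups are C_0 ≅ Z^5, C_1 ≅ Z^6.

The boundary map ∂_1: C_1 → C_0 maps an edge to its endpoints' difference, ∂[p,q] = q − p.
The 5×6 boundary matrix has rank 4 and Smith normal form diag(1,1,1,1).

Computing H_k = (kernel of ∂_k) / (image of ∂_{k+1}):

  H_0: rank C_0 − rank ∂_1 = 5 − 4 = 1, and the invariant factors of ∂_1 are all 1, so H_0 ≅ Z.
  H_1: rank ker ∂_1 − rank ∂_2 = (6 − 4) − 0 = 2, and there is no ∂_2, so H_1 ≅ Z^2.

As a check, the Euler characteristic is 5 − 6 = -1, which agrees with 1 − 2 = -1.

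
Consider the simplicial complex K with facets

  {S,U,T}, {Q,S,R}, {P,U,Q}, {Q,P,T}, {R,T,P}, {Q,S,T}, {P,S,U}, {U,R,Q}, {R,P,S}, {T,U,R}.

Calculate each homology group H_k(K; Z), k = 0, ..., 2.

Fix the vertex order P < Q < R < S < T < U and write every simplex with vertices in increasing order. Then dim K = 2 and the simplices of K are:

  0-simplices (6): P, Q, R, S, T, U
  1-simplices (15): PQ, PR, PS, PT, PU, QR, QS, QT, QU, RS, RT, RU, ST, SU, TU
  2-simplices (10): PQT, PQU, PRS, PRT, PSU, QRS, QRU, QST, RTU, STU

so the chain groups are C_0 ≅ Z^6, C_1 ≅ Z^15, C_2 ≅ Z^10.

Boundary ∂_1: C_1 → C_0 maps an edge to its endpoints' difference, ∂[p,q] = q − p. For instance
  ∂TU = U − T.
The resulting 6×15 matrix has rank 5, and its Smith normal form has invariant factors (1,1,1,1,1).

∂_2: C_2 → C_1 maps a triangle to the signed sum of its edges. For instance
  ∂RTU = TU − RU + RT,
  ∂PSU = SU − PU + PS.
This gives a 15×10 integer matrix of rank 10; reducing to Smith normal form yields diagonal entries (1,1,1,1,1,1,1,1,1,2).

Computing H_k = (kernel of ∂_k) / (image of ∂_{k+1}):

  H_0: rank C_0 − rank ∂_1 = 6 − 5 = 1, and the invariant factors of ∂_1 are all 1, so H_0 = Z.
  H_1: rank ker ∂_1 − rank ∂_2 = (15 − 5) − 10 = 0, and ∂_2 has invariant factor 2 > 1, so H_1 = Z/2.
  H_2: rank ker ∂_2 − rank ∂_3 = (10 − 10) − 0 = 0, and there is no ∂_3, so H_2 = 0.

(K is a triangulation of the real projective plane RP^2.)

H_0 ≅ Z,  H_1 ≅ Z/2,  H_2 = 0.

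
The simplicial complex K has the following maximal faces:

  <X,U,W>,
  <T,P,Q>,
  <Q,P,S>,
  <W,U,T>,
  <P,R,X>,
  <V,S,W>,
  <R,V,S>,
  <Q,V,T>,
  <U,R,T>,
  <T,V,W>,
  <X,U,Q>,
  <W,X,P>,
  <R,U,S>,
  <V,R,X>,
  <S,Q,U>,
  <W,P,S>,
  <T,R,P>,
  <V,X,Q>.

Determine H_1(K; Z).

Fix the vertex order P < Q < R < S < T < U < V < W < X and write every simplex with vertices in increasing order. Then dim K = 2 and the simplices of K are:

  0-simplices (9): P, Q, R, S, T, U, V, W, X
  1-simplices (27): PQ, PR, PS, PT, PW, PX, QS, QT, QU, QV, QX, RS, RT, RU, RV, RX, SU, SV, SW, TU, TV, TW, UW, UX, VW, VX, WX
  2-simplices (18): PQS, PQT, PRT, PRX, PSW, PWX, QSU, QTV, QUX, QVX, RSU, RSV, RTU, RVX, SVW, TUW, TVW, UWX

giving chain groups C_0 ≅ Z^9, C_1 ≅ Z^27, C_2 ≅ Z^18.

The boundary map ∂_1: C_1 → C_0 maps an edge to its endpoints' difference, ∂[p,q] = q − p.
The resulting 9×27 matrix has rank 8, and its Smith normal form has invariant factors (1,1,1,1,1,1,1,1).

Boundary ∂_2: C_2 → C_1 sends each 2-simplex [p,q,r] to [q,r] − [p,r] + [p,q]. For instance
  ∂TUW = UW − TW + TU,
  ∂QTV = TV − QV + QT.
This gives a 27×18 integer matrix of rank 17; reducing to Smith normal form yields diagonal entries (1,1,1,1,1,1,1,1,1,1,1,1,1,1,1,1,1).

Reading off H_k = ker ∂_k / im ∂_{k+1}:

  H_1: rank ker ∂_1 − rank ∂_2 = (27 − 8) − 17 = 2, and the invariant factors of ∂_2 are all 1, so H_1 = Z^2.

(K is a triangulation of the torus T^2.)

H_1 ≅ Z^2.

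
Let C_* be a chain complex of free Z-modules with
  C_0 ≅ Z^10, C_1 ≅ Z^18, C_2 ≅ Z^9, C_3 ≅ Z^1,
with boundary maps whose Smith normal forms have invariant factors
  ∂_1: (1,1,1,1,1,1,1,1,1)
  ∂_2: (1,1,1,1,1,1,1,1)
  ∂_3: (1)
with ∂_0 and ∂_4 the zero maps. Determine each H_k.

H_0: b_0 = 10 − 0 − 9 = 1; torsion from ∂_1 factors > 1: none. So H_0 ≅ Z.
H_1: b_1 = 18 − 9 − 8 = 1; torsion from ∂_2 factors > 1: none. So H_1 ≅ Z.
H_2: b_2 = 9 − 8 − 1 = 0; torsion from ∂_3 factors > 1: none. So H_2 ≅ 0.
H_3: b_3 = 1 − 1 − 0 = 0; torsion from ∂_4 factors > 1: none. So H_3 ≅ 0.

H_0 ≅ Z,  H_1 ≅ Z,  H_2 = 0,  H_3 = 0.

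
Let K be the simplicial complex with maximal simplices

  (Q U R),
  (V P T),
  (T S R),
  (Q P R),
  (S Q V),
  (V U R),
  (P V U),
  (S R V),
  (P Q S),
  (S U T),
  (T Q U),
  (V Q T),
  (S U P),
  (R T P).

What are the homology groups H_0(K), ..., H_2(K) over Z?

H_0 ≅ Z,  H_1 ≅ Z^2,  H_2 ≅ Z.

We work with the vertex ordering P < Q < R < S < T < U < V. The simplices of K, each written with vertices in increasing order, are:

  0-simplices (7): P, Q, R, S, T, U, V
  1-simplices (21): PQ, PR, PS, PT, PU, PV, QR, QS, QT, QU, QV, RS, RT, RU, RV, ST, SU, SV, TU, TV, UV
  2-simplices (14): PQR, PQS, PRT, PSU, PTV, PUV, QRU, QSV, QTU, QTV, RST, RSV, RUV, STU

so the chain groups are C_0 ≅ Z^7, C_1 ≅ Z^21, C_2 ≅ Z^14.

∂_1: C_1 → C_0 maps an edge to its endpoints' difference, ∂[p,q] = q − p. For instance
  ∂RT = T − R.
This gives a 7×21 integer matrix of rank 6; reducing to Smith normal form yields diagonal entries (1,1,1,1,1,1).

The boundary map ∂_2: C_2 → C_1 acts by ∂[p,q,r] = [q,r] − [p,r] + [p,q]. For instance
  ∂RSV = SV − RV + RS,
  ∂QRU = RU − QU + QR.
The resulting 21×14 matrix has rank 13, and its Smith normal form has invariant factors (1,1,1,1,1,1,1,1,1,1,1,1,1).

From H_k ≅ ker(∂_k) / im(∂_{k+1}) we obtain:

  H_0: rank C_0 − rank ∂_1 = 7 − 6 = 1, and the invariant factors of ∂_1 are all 1, so H_0 ≅ Z.
  H_1: rank ker ∂_1 − rank ∂_2 = (21 − 6) − 13 = 2, and the invariant factors of ∂_2 are all 1, so H_1 ≅ Z^2.
  H_2: rank ker ∂_2 − rank ∂_3 = (14 − 13) − 0 = 1, and there is no ∂_3, so H_2 ≅ Z.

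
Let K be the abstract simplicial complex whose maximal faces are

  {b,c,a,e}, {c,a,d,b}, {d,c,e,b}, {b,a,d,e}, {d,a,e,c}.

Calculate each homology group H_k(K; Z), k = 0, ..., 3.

K has 5 vertices, 10 edges, 10 triangles, 5 3-simplices.
rank ∂_0 = 0, rank ∂_1 = 4 ⇒ b_0 = 5 − 0 − 4 = 1; all invariant factors of ∂_1 are 1 so no torsion. So H_0 = Z.
rank ∂_1 = 4, rank ∂_2 = 6 ⇒ b_1 = 10 − 4 − 6 = 0; all invariant factors of ∂_2 are 1 so no torsion. So H_1 = 0.
rank ∂_2 = 6, rank ∂_3 = 4 ⇒ b_2 = 10 − 6 − 4 = 0; all invariant factors of ∂_3 are 1 so no torsion. So H_2 = 0.
rank ∂_3 = 4, rank ∂_4 = 0 ⇒ b_3 = 5 − 4 − 0 = 1. So H_3 = Z.

H_0 ≅ Z,  H_1 = 0,  H_2 = 0,  H_3 ≅ Z.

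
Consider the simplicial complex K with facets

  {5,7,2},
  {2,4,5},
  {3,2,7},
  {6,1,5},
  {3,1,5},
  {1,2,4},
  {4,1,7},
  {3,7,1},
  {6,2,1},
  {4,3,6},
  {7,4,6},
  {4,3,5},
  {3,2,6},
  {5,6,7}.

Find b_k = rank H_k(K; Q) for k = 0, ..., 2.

K has 7 vertices, 21 edges, 14 triangles.
rank ∂_0 = 0, rank ∂_1 = 6 ⇒ b_0 = 7 − 0 − 6 = 1; all invariant factors of ∂_1 are 1 so no torsion. So H_0 = Z.
rank ∂_1 = 6, rank ∂_2 = 13 ⇒ b_1 = 21 − 6 − 13 = 2; all invariant factors of ∂_2 are 1 so no torsion. So H_1 = Z^2.
rank ∂_2 = 13, rank ∂_3 = 0 ⇒ b_2 = 14 − 13 − 0 = 1. So H_2 = Z.

b_0 = 1, b_1 = 2, b_2 = 1.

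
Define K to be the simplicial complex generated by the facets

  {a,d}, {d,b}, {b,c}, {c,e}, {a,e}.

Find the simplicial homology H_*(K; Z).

Fix the vertex order a < b < c < d < e and write every simplex with vertices in increasing order. Then dim K = 1 and the simplices of K are:

  0-simplices (5): a, b, c, d, e
  1-simplices (5): ad, ae, bc, bd, ce

so the chain groups are C_0 ≅ Z^5, C_1 ≅ Z^5.

Boundary ∂_1: C_1 → C_0 is given by ∂[p,q] = [q] − [p].
The resulting 5×5 matrix has rank 4, and its Smith normal form has invariant factors (1,1,1,1).

Now H_k = ker ∂_k / im ∂_{k+1}, so:

  H_0: rank C_0 − rank ∂_1 = 5 − 4 = 1, and the invariant factors of ∂_1 are all 1, so H_0 ≅ Z.
  H_1: rank ker ∂_1 − rank ∂_2 = (5 − 4) − 0 = 1, and there is no ∂_2, so H_1 ≅ Z.

As a check, the Euler characteristic is 5 − 5 = 0, which agrees with 1 − 1 = 0.
(K is a triangulation of the circle S^1.)

H_0 = Z,  H_1 = Z.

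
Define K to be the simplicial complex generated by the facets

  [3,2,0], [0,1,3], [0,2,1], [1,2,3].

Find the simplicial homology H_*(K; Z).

Take the total order 0 < 1 < 2 < 3 on the vertex set. Then K (dimension 2) consists of the simplices:

  0-simplices (4): [0], [1], [2], [3]
  1-simplices (6): [0,1], [0,2], [0,3], [1,2], [1,3], [2,3]
  2-simplices (4): [0,1,2], [0,1,3], [0,2,3], [1,2,3]

so the chain groups are C_0 ≅ Z^4, C_1 ≅ Z^6, C_2 ≅ Z^4.

Boundary ∂_1: C_1 → C_0 maps an edge to its endpoints' difference, ∂[p,q] = q − p. For instance
  ∂[1,3] = [3] − [1].
The resulting 4×6 matrix has rank 3, and its Smith normal form has invariant factors (1,1,1).

The boundary map ∂_2: C_2 → C_1 sends each 2-simplex [p,q,r] to [q,r] − [p,r] + [p,q]. For instance
  ∂[0,1,3] = [1,3] − [0,3] + [0,1],
  ∂[0,1,2] = [1,2] − [0,2] + [0,1].
As a 6×4 matrix over Z this has rank 3, with invariant factors (1,1,1).

Reading off H_k = ker ∂_k / im ∂_{k+1}:

  H_0: rank C_0 − rank ∂_1 = 4 − 3 = 1, and the invariant factors of ∂_1 are all 1, so H_0 = Z.
  H_1: rank ker ∂_1 − rank ∂_2 = (6 − 3) − 3 = 0, and the invariant factors of ∂_2 are all 1, so H_1 = 0.
  H_2: rank ker ∂_2 − rank ∂_3 = (4 − 3) − 0 = 1, and there is no ∂_3, so H_2 = Z.

As a check, the Euler characteristic is 4 − 6 + 4 = 2, which agrees with 1 − 0 + 1 = 2.
(K is a triangulation of the 2-sphere S^2.)

H_0 = Z,  H_1 = 0,  H_2 = Z.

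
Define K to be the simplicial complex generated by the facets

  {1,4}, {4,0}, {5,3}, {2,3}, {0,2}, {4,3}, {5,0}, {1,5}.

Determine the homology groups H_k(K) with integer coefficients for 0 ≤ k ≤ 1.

H_0 = Z,  H_1 = Z^3.

K has 6 vertices, 8 edges.
rank ∂_0 = 0, rank ∂_1 = 5 ⇒ b_0 = 6 − 0 − 5 = 1; all invariant factors of ∂_1 are 1 so no torsion. So H_0 ≅ Z.
rank ∂_1 = 5, rank ∂_2 = 0 ⇒ b_1 = 8 − 5 − 0 = 3. So H_1 ≅ Z^3.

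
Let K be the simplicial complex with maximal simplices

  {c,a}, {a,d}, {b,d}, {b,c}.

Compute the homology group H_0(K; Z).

Fix the vertex order a < b < c < d and write every simplex with vertices in increasing order. Then dim K = 1 and the simplices of K are:

  0-simplices (4): a, b, c, d
  1-simplices (4): ac, ad, bc, bd

giving chain groups C_0 ≅ Z^4, C_1 ≅ Z^4.

The boundary map ∂_1: C_1 → C_0 maps an edge to its endpoints' difference, ∂[p,q] = q − p. For instance
  ∂bc = c − b.
The resulting 4×4 matrix has rank 3, and its Smith normal form has invariant factors (1,1,1).

From H_k ≅ ker(∂_k) / im(∂_{k+1}) we obtain:

  H_0: rank C_0 − rank ∂_1 = 4 − 3 = 1, and the invariant factors of ∂_1 are all 1, so H_0 ≅ Z.

H_0 ≅ Z.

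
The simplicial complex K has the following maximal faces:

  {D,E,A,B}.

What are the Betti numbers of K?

b_0 = 1, b_1 = 0, b_2 = 0, b_3 = 0.

Fix the vertex order A < B < D < E and write every simplex with vertices in increasing order. Then dim K = 3 and the simplices of K are:

  0-simplices (4): A, B, D, E
  1-simplices (6): AB, AD, AE, BD, BE, DE
  2-simplices (4): ABD, ABE, ADE, BDE
  3-simplices (1): ABDE

so the chain groups are C_0 ≅ Z^4, C_1 ≅ Z^6, C_2 ≅ Z^4, C_3 ≅ Z^1.

Boundary ∂_1: C_1 → C_0 sends each edge [p,q] (with p < q) to q − p. For instance
  ∂BE = E − B.
As a 4×6 matrix over Z this has rank 3, with invariant factors (1,1,1).

Boundary ∂_2: C_2 → C_1 maps a triangle to the signed sum of its edges. For instance
  ∂ADE = DE − AE + AD,
  ∂ABD = BD − AD + AB.
The resulting 6×4 matrix has rank 3, and its Smith normal form has invariant factors (1,1,1).

Boundary ∂_3: C_3 → C_2 sends each 3-simplex σ to the alternating sum Σ_i (−1)^i (σ with its i-th vertex removed). For instance
  ∂ABDE = BDE − ADE + ABE − ABD.
The resulting 4×1 matrix has rank 1, and its Smith normal form has invariant factors (1).

From H_k ≅ ker(∂_k) / im(∂_{k+1}) we obtain:

  H_0: rank C_0 − rank ∂_1 = 4 − 3 = 1, and the invariant factors of ∂_1 are all 1, so H_0 = Z.
  H_1: rank ker ∂_1 − rank ∂_2 = (6 − 3) − 3 = 0, and the invariant factors of ∂_2 are all 1, so H_1 = 0.
  H_2: rank ker ∂_2 − rank ∂_3 = (4 − 3) − 1 = 0, and the invariant factors of ∂_3 are all 1, so H_2 = 0.
  H_3: rank ker ∂_3 − rank ∂_4 = (1 − 1) − 0 = 0, and there is no ∂_4, so H_3 = 0.

As a check, the Euler characteristic is 4 − 6 + 4 − 1 = 1, which agrees with 1 − 0 + 0 − 0 = 1.
(K is a triangulation of the 3-simplex.)

Hence the Betti numbers are b_0 = 1, b_1 = 0, b_2 = 0, b_3 = 0.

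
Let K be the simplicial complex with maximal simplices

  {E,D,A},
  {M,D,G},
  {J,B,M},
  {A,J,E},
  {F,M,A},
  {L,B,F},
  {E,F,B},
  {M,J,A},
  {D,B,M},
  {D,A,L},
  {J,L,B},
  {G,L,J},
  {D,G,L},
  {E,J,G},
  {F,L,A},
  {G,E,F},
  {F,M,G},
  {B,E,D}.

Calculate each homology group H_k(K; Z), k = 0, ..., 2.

Order the vertices as A < B < D < E < F < G < J < L < M. Listing each simplex with vertices in this order, K has dimension 2 with simplices:

  0-simplices (9): A, B, D, E, F, G, J, L, M
  1-simplices (27): AD, AE, AF, AJ, AL, AM, BD, BE, BF, BJ, BL, BM, DE, DG, DL, DM, EF, EG, EJ, FG, FL, FM, GJ, GL, GM, JL, JM
  2-simplices (18): ADE, ADL, AEJ, AFL, AFM, AJM, BDE, BDM, BEF, BFL, BJL, BJM, DGL, DGM, EFG, EGJ, FGM, GJL

giving chain groups C_0 ≅ Z^9, C_1 ≅ Z^27, C_2 ≅ Z^18.

∂_1: C_1 → C_0 maps an edge to its endpoints' difference, ∂[p,q] = q − p. For instance
  ∂BJ = J − B.
The resulting 9×27 matrix has rank 8, and its Smith normal form has invariant factors (1,1,1,1,1,1,1,1).

Boundary ∂_2: C_2 → C_1 maps a triangle to the signed sum of its edges. For instance
  ∂EGJ = GJ − EJ + EG,
  ∂BEF = EF − BF + BE.
The 27×18 boundary matrix has rank 17 and Smith normal form diag(1,1,1,1,1,1,1,1,1,1,1,1,1,1,1,1,1).

Computing H_k = (kernel of ∂_k) / (image of ∂_{k+1}):

  H_0: rank C_0 − rank ∂_1 = 9 − 8 = 1, and the invariant factors of ∂_1 are all 1, so H_0 ≅ Z.
  H_1: rank ker ∂_1 − rank ∂_2 = (27 − 8) − 17 = 2, and the invariant factors of ∂_2 are all 1, so H_1 ≅ Z^2.
  H_2: rank ker ∂_2 − rank ∂_3 = (18 − 17) − 0 = 1, and there is no ∂_3, so H_2 ≅ Z.

H_0 = Z,  H_1 = Z^2,  H_2 = Z.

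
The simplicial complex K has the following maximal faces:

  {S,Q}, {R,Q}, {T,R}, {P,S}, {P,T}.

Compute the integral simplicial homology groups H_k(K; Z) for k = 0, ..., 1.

H_0 = Z,  H_1 = Z.

Take the total order P < Q < R < S < T on the vertex set. Then K (dimension 1) consists of the simplices:

  0-simplices (5): P, Q, R, S, T
  1-simplices (5): PS, PT, QR, QS, RT

giving chain groups C_0 ≅ Z^5, C_1 ≅ Z^5.

Boundary ∂_1: C_1 → C_0 sends each edge [p,q] (with p < q) to q − p. For instance
  ∂QR = R − Q.
As a 5×5 matrix over Z this has rank 4, with invariant factors (1,1,1,1).

Reading off H_k = ker ∂_k / im ∂_{k+1}:

  H_0: rank C_0 − rank ∂_1 = 5 − 4 = 1, and the invariant factors of ∂_1 are all 1, so H_0 = Z.
  H_1: rank ker ∂_1 − rank ∂_2 = (5 − 4) − 0 = 1, and there is no ∂_2, so H_1 = Z.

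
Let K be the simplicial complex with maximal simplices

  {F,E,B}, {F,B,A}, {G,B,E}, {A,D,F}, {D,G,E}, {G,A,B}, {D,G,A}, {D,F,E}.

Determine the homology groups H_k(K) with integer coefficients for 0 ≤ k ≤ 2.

H_0 ≅ Z,  H_1 = 0,  H_2 ≅ Z.

Order the vertices as A < B < D < E < F < G. Listing each simplex with vertices in this order, K has dimension 2 with simplices:

  0-simplices (6): A, B, D, E, F, G
  1-simplices (12): AB, AD, AF, AG, BE, BF, BG, DE, DF, DG, EF, EG
  2-simplices (8): ABF, ABG, ADF, ADG, BEF, BEG, DEF, DEG

giving chain groups C_0 ≅ Z^6, C_1 ≅ Z^12, C_2 ≅ Z^8.

The boundary map ∂_1: C_1 → C_0 sends each edge [p,q] (with p < q) to q − p.
The resulting 6×12 matrix has rank 5, and its Smith normal form has invariant factors (1,1,1,1,1).

The boundary map ∂_2: C_2 → C_1 sends each 2-simplex [p,q,r] to [q,r] − [p,r] + [p,q]. For instance
  ∂ADG = DG − AG + AD,
  ∂DEF = EF − DF + DE.
This gives a 12×8 integer matrix of rank 7; reducing to Smith normal form yields diagonal entries (1,1,1,1,1,1,1).

Reading off H_k = ker ∂_k / im ∂_{k+1}:

  H_0: rank C_0 − rank ∂_1 = 6 − 5 = 1, and the invariant factors of ∂_1 are all 1, so H_0 ≅ Z.
  H_1: rank ker ∂_1 − rank ∂_2 = (12 − 5) − 7 = 0, and the invariant factors of ∂_2 are all 1, so H_1 ≅ 0.
  H_2: rank ker ∂_2 − rank ∂_3 = (8 − 7) − 0 = 1, and there is no ∂_3, so H_2 ≅ Z.

As a check, the Euler characteristic is 6 − 12 + 8 = 2, which agrees with 1 − 0 + 1 = 2.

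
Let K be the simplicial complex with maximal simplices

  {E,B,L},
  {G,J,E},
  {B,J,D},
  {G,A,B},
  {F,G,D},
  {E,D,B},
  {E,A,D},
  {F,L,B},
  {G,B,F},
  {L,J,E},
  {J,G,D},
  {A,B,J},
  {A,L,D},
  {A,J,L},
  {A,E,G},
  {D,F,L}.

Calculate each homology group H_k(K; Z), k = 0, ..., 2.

Take the total order A < B < D < E < F < G < J < L on the vertex set. Then K (dimension 2) consists of the simplices:

  0-simplices (8): A, B, D, E, F, G, J, L
  1-simplices (24): AB, AD, AE, AG, AJ, AL, BD, BE, BF, BG, BJ, BL, DE, DF, DG, DJ, DL, EG, EJ, EL, FG, FL, GJ, JL
  2-simplices (16): ABG, ABJ, ADE, ADL, AEG, AJL, BDE, BDJ, BEL, BFG, BFL, DFG, DFL, DGJ, EGJ, EJL

giving chain groups C_0 ≅ Z^8, C_1 ≅ Z^24, C_2 ≅ Z^16.

Boundary ∂_1: C_1 → C_0 sends each edge [p,q] (with p < q) to q − p. For instance
  ∂BG = G − B.
As a 8×24 matrix over Z this has rank 7, with invariant factors (1,1,1,1,1,1,1).

Boundary ∂_2: C_2 → C_1 acts by ∂[p,q,r] = [q,r] − [p,r] + [p,q]. For instance
  ∂AEG = EG − AG + AE,
  ∂BDE = DE − BE + BD.
The resulting 24×16 matrix has rank 15, and its Smith normal form has invariant factors (1,1,1,1,1,1,1,1,1,1,1,1,1,1,1).

Reading off H_k = ker ∂_k / im ∂_{k+1}:

  H_0: rank C_0 − rank ∂_1 = 8 − 7 = 1, and the invariant factors of ∂_1 are all 1, so H_0 = Z.
  H_1: rank ker ∂_1 − rank ∂_2 = (24 − 7) − 15 = 2, and the invariant factors of ∂_2 are all 1, so H_1 = Z^2.
  H_2: rank ker ∂_2 − rank ∂_3 = (16 − 15) − 0 = 1, and there is no ∂_3, so H_2 = Z.

(K is a triangulation of the torus T^2.)

H_0 = Z,  H_1 = Z^2,  H_2 = Z.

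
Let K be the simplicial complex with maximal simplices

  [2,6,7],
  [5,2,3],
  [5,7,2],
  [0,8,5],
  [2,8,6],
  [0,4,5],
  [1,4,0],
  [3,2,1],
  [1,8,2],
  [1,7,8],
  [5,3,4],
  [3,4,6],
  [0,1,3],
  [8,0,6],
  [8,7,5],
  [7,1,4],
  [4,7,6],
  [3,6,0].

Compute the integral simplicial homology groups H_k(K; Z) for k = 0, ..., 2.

We work with the vertex ordering 0 < 1 < 2 < 3 < 4 < 5 < 6 < 7 < 8. The simplices of K, each written with vertices in increasing order, are:

  0-simplices (9): [0], [1], [2], [3], [4], [5], [6], [7], [8]
  1-simplices (27): (27 of them)
  2-simplices (18): [0,1,3], [0,1,4], [0,3,6], [0,4,5], [0,5,8], [0,6,8], [1,2,3], [1,2,8], [1,4,7], [1,7,8], [2,3,5], [2,5,7], [2,6,7], [2,6,8], [3,4,5], [3,4,6], [4,6,7], [5,7,8]

giving chain groups C_0 ≅ Z^9, C_1 ≅ Z^27, C_2 ≅ Z^18.

∂_1: C_1 → C_0 sends each edge [p,q] (with p < q) to q − p.
The resulting 9×27 matrix has rank 8, and its Smith normal form has invariant factors (1,1,1,1,1,1,1,1).

The boundary map ∂_2: C_2 → C_1 acts by ∂[p,q,r] = [q,r] − [p,r] + [p,q]. For instance
  ∂[1,4,7] = [4,7] − [1,7] + [1,4],
  ∂[3,4,5] = [4,5] − [3,5] + [3,4].
As a 27×18 matrix over Z this has rank 18, with invariant factors (1,1,1,1,1,1,1,1,1,1,1,1,1,1,1,1,1,2).

Computing H_k = (kernel of ∂_k) / (image of ∂_{k+1}):

  H_0: rank C_0 − rank ∂_1 = 9 − 8 = 1, and the invariant factors of ∂_1 are all 1, so H_0 ≅ Z.
  H_1: rank ker ∂_1 − rank ∂_2 = (27 − 8) − 18 = 1, and ∂_2 has invariant factor 2 > 1, so H_1 ≅ Z ⊕ Z/2.
  H_2: rank ker ∂_2 − rank ∂_3 = (18 − 18) − 0 = 0, and there is no ∂_3, so H_2 ≅ 0.

H_0 ≅ Z,  H_1 ≅ Z ⊕ Z/2,  H_2 = 0.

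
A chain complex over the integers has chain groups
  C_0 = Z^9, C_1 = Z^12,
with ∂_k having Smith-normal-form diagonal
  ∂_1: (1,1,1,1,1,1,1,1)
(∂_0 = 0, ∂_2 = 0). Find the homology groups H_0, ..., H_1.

H_0: b_0 = 9 − 0 − 8 = 1; torsion from ∂_1 factors > 1: none. So H_0 ≅ Z.
H_1: b_1 = 12 − 8 − 0 = 4; torsion from ∂_2 factors > 1: none. So H_1 ≅ Z^4.

H_0 ≅ Z,  H_1 ≅ Z^4.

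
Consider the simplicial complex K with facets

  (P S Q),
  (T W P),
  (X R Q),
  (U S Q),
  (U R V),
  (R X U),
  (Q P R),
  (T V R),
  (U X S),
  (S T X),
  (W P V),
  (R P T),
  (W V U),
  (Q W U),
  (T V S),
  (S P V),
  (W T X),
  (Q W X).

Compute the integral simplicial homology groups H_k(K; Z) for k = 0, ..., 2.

H_0 ≅ Z,  H_1 ≅ Z ⊕ Z/2,  H_2 = 0.

Order the vertices as P < Q < R < S < T < U < V < W < X. Listing each simplex with vertices in this order, K has dimension 2 with simplices:

  0-simplices (9): P, Q, R, S, T, U, V, W, X
  1-simplices (27): PQ, PR, PS, PT, PV, PW, QR, QS, QU, QW, QX, RT, RU, RV, RX, ST, SU, SV, SX, TV, TW, TX, UV, UW, UX, VW, WX
  2-simplices (18): PQR, PQS, PRT, PSV, PTW, PVW, QRX, QSU, QUW, QWX, RTV, RUV, RUX, STV, STX, SUX, TWX, UVW

so the chain groups are C_0 ≅ Z^9, C_1 ≅ Z^27, C_2 ≅ Z^18.

The boundary map ∂_1: C_1 → C_0 maps an edge to its endpoints' difference, ∂[p,q] = q − p. For instance
  ∂QW = W − Q.
The resulting 9×27 matrix has rank 8, and its Smith normal form has invariant factors (1,1,1,1,1,1,1,1).

The boundary map ∂_2: C_2 → C_1 maps a triangle to the signed sum of its edges. For instance
  ∂PVW = VW − PW + PV,
  ∂UVW = VW − UW + UV.
As a 27×18 matrix over Z this has rank 18, with invariant factors (1,1,1,1,1,1,1,1,1,1,1,1,1,1,1,1,1,2).

From H_k ≅ ker(∂_k) / im(∂_{k+1}) we obtain:

  H_0: rank C_0 − rank ∂_1 = 9 − 8 = 1, and the invariant factors of ∂_1 are all 1, so H_0 = Z.
  H_1: rank ker ∂_1 − rank ∂_2 = (27 − 8) − 18 = 1, and ∂_2 has invariant factor 2 > 1, so H_1 = Z ⊕ Z/2.
  H_2: rank ker ∂_2 − rank ∂_3 = (18 − 18) − 0 = 0, and there is no ∂_3, so H_2 = 0.

As a check, the Euler characteristic is 9 − 27 + 18 = 0, which agrees with 1 − 1 + 0 = 0.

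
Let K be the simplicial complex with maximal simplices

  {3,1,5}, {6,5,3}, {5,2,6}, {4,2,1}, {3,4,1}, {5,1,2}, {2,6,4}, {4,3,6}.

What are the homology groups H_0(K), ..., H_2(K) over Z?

H_0 = Z,  H_1 = 0,  H_2 = Z.

We work with the vertex ordering 1 < 2 < 3 < 4 < 5 < 6. The simplices of K, each written with vertices in increasing order, are:

  0-simplices (6): [1], [2], [3], [4], [5], [6]
  1-simplices (12): [1,2], [1,3], [1,4], [1,5], [2,4], [2,5], [2,6], [3,4], [3,5], [3,6], [4,6], [5,6]
  2-simplices (8): [1,2,4], [1,2,5], [1,3,4], [1,3,5], [2,4,6], [2,5,6], [3,4,6], [3,5,6]

so the chain groups are C_0 ≅ Z^6, C_1 ≅ Z^12, C_2 ≅ Z^8.

Boundary ∂_1: C_1 → C_0 maps an edge to its endpoints' difference, ∂[p,q] = q − p. For instance
  ∂[2,4] = [4] − [2].
As a 6×12 matrix over Z this has rank 5, with invariant factors (1,1,1,1,1).

∂_2: C_2 → C_1 acts by ∂[p,q,r] = [q,r] − [p,r] + [p,q]. For instance
  ∂[1,2,4] = [2,4] − [1,4] + [1,2],
  ∂[2,5,6] = [5,6] − [2,6] + [2,5].
As a 12×8 matrix over Z this has rank 7, with invariant factors (1,1,1,1,1,1,1).

From H_k ≅ ker(∂_k) / im(∂_{k+1}) we obtain:

  H_0: rank C_0 − rank ∂_1 = 6 − 5 = 1, and the invariant factors of ∂_1 are all 1, so H_0 ≅ Z.
  H_1: rank ker ∂_1 − rank ∂_2 = (12 − 5) − 7 = 0, and the invariant factors of ∂_2 are all 1, so H_1 ≅ 0.
  H_2: rank ker ∂_2 − rank ∂_3 = (8 − 7) − 0 = 1, and there is no ∂_3, so H_2 ≅ Z.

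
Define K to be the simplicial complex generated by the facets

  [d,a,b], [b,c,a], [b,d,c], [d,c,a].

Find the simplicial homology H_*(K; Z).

Take the total order a < b < c < d on the vertex set. Then K (dimension 2) consists of the simplices:

  0-simplices (4): a, b, c, d
  1-simplices (6): ab, ac, ad, bc, bd, cd
  2-simplices (4): abc, abd, acd, bcd

so the chain groups are C_0 ≅ Z^4, C_1 ≅ Z^6, C_2 ≅ Z^4.

The boundary map ∂_1: C_1 → C_0 is given by ∂[p,q] = [q] − [p].
This gives a 4×6 integer matrix of rank 3; reducing to Smith normal form yields diagonal entries (1,1,1).

∂_2: C_2 → C_1 maps a triangle to the signed sum of its edges. For instance
  ∂abd = bd − ad + ab,
  ∂bcd = cd − bd + bc.
As a 6×4 matrix over Z this has rank 3, with invariant factors (1,1,1).

From H_k ≅ ker(∂_k) / im(∂_{k+1}) we obtain:

  H_0: rank C_0 − rank ∂_1 = 4 − 3 = 1, and the invariant factors of ∂_1 are all 1, so H_0 ≅ Z.
  H_1: rank ker ∂_1 − rank ∂_2 = (6 − 3) − 3 = 0, and the invariant factors of ∂_2 are all 1, so H_1 ≅ 0.
  H_2: rank ker ∂_2 − rank ∂_3 = (4 − 3) − 0 = 1, and there is no ∂_3, so H_2 ≅ Z.

H_0 = Z,  H_1 = 0,  H_2 = Z.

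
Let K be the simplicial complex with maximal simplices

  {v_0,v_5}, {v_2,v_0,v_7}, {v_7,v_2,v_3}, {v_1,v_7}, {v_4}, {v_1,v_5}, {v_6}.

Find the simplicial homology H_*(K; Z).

H_0 ≅ Z^3,  H_1 ≅ Z,  H_2 = 0.

Fix the vertex order v_0 < v_1 < v_2 < v_3 < v_4 < v_5 < v_6 < v_7 and write every simplex with vertices in increasing order. Then dim K = 2 and the simplices of K are:

  0-simplices (8): [v_0], [v_1], [v_2], [v_3], [v_4], [v_5], [v_6], [v_7]
  1-simplices (8): [v_0,v_2], [v_0,v_5], [v_0,v_7], [v_1,v_5], [v_1,v_7], [v_2,v_3], [v_2,v_7], [v_3,v_7]
  2-simplices (2): [v_0,v_2,v_7], [v_2,v_3,v_7]

giving chain groups C_0 ≅ Z^8, C_1 ≅ Z^8, C_2 ≅ Z^2.

∂_1: C_1 → C_0 is given by ∂[p,q] = [q] − [p]. For instance
  ∂[v_0,v_7] = [v_7] − [v_0].
The resulting 8×8 matrix has rank 5, and its Smith normal form has invariant factors (1,1,1,1,1).

Boundary ∂_2: C_2 → C_1 acts by ∂[p,q,r] = [q,r] − [p,r] + [p,q]. For instance
  ∂[v_2,v_3,v_7] = [v_3,v_7] − [v_2,v_7] + [v_2,v_3],
  ∂[v_0,v_2,v_7] = [v_2,v_7] − [v_0,v_7] + [v_0,v_2].
As a 8×2 matrix over Z this has rank 2, with invariant factors (1,1).

From H_k ≅ ker(∂_k) / im(∂_{k+1}) we obtain:

  H_0: rank C_0 − rank ∂_1 = 8 − 5 = 3, and the invariant factors of ∂_1 are all 1, so H_0 = Z^3.
  H_1: rank ker ∂_1 − rank ∂_2 = (8 − 5) − 2 = 1, and the invariant factors of ∂_2 are all 1, so H_1 = Z.
  H_2: rank ker ∂_2 − rank ∂_3 = (2 − 2) − 0 = 0, and there is no ∂_3, so H_2 = 0.

As a check, the Euler characteristic is 8 − 8 + 2 = 2, which agrees with 3 − 1 + 0 = 2.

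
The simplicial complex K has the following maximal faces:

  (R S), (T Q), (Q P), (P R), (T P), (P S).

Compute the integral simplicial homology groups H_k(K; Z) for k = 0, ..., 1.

We work with the vertex ordering P < Q < R < S < T. The simplices of K, each written with vertices in increasing order, are:

  0-simplices (5): P, Q, R, S, T
  1-simplices (6): PQ, PR, PS, PT, QT, RS

Hence C_0 ≅ Z^5, C_1 ≅ Z^6.

∂_1: C_1 → C_0 maps an edge to its endpoints' difference, ∂[p,q] = q − p.
The resulting 5×6 matrix has rank 4, and its Smith normal form has invariant factors (1,1,1,1).

Reading off H_k = ker ∂_k / im ∂_{k+1}:

  H_0: rank C_0 − rank ∂_1 = 5 − 4 = 1, and the invariant factors of ∂_1 are all 1, so H_0 ≅ Z.
  H_1: rank ker ∂_1 − rank ∂_2 = (6 − 4) − 0 = 2, and there is no ∂_2, so H_1 ≅ Z^2.

H_0 ≅ Z,  H_1 ≅ Z^2.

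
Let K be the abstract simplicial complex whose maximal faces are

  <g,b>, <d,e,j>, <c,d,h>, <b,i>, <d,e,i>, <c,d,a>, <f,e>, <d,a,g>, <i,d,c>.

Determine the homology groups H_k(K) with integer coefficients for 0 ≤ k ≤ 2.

H_0 ≅ Z,  H_1 ≅ Z,  H_2 = 0.

Order the vertices as a < b < c < d < e < f < g < h < i < j. Listing each simplex with vertices in this order, K has dimension 2 with simplices:

  0-simplices (10): a, b, c, d, e, f, g, h, i, j
  1-simplices (16): ac, ad, ag, bg, bi, cd, ch, ci, de, dg, dh, di, dj, ef, ei, ej
  2-simplices (6): acd, adg, cdh, cdi, dei, dej

Hence C_0 ≅ Z^10, C_1 ≅ Z^16, C_2 ≅ Z^6.

Boundary ∂_1: C_1 → C_0 sends each edge [p,q] (with p < q) to q − p. For instance
  ∂ag = g − a.
This gives a 10×16 integer matrix of rank 9; reducing to Smith normal form yields diagonal entries (1,1,1,1,1,1,1,1,1).

Boundary ∂_2: C_2 → C_1 maps a triangle to the signed sum of its edges. For instance
  ∂dej = ej − dj + de,
  ∂acd = cd − ad + ac.
As a 16×6 matrix over Z this has rank 6, with invariant factors (1,1,1,1,1,1).

Computing H_k = (kernel of ∂_k) / (image of ∂_{k+1}):

  H_0: rank C_0 − rank ∂_1 = 10 − 9 = 1, and the invariant factors of ∂_1 are all 1, so H_0 = Z.
  H_1: rank ker ∂_1 − rank ∂_2 = (16 − 9) − 6 = 1, and the invariant factors of ∂_2 are all 1, so H_1 = Z.
  H_2: rank ker ∂_2 − rank ∂_3 = (6 − 6) − 0 = 0, and there is no ∂_3, so H_2 = 0.

As a check, the Euler characteristic is 10 − 16 + 6 = 0, which agrees with 1 − 1 + 0 = 0.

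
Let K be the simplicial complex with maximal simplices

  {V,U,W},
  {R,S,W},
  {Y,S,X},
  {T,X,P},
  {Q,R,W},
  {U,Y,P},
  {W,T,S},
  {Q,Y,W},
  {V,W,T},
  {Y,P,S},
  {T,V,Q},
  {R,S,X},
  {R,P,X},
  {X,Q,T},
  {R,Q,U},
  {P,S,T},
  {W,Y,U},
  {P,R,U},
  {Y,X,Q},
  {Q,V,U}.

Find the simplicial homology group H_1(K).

We work with the vertex ordering P < Q < R < S < T < U < V < W < X < Y. The simplices of K, each written with vertices in increasing order, are:

  0-simplices (10): P, Q, R, S, T, U, V, W, X, Y
  1-simplices (30): PR, PS, PT, PU, PX, PY, QR, QT, QU, QV, QW, QX, QY, RS, RU, RW, RX, ST, SW, SX, SY, TV, TW, TX, UV, UW, UY, VW, WY, XY
  2-simplices (20): PRU, PRX, PST, PSY, PTX, PUY, QRU, QRW, QTV, QTX, QUV, QWY, QXY, RSW, RSX, STW, SXY, TVW, UVW, UWY

giving chain groups C_0 ≅ Z^10, C_1 ≅ Z^30, C_2 ≅ Z^20.

Boundary ∂_1: C_1 → C_0 sends each edge [p,q] (with p < q) to q − p. For instance
  ∂TW = W − T.
This gives a 10×30 integer matrix of rank 9; reducing to Smith normal form yields diagonal entries (1,1,1,1,1,1,1,1,1).

The boundary map ∂_2: C_2 → C_1 acts by ∂[p,q,r] = [q,r] − [p,r] + [p,q]. For instance
  ∂UVW = VW − UW + UV,
  ∂UWY = WY − UY + UW.
As a 30×20 matrix over Z this has rank 20, with invariant factors (1,1,1,1,1,1,1,1,1,1,1,1,1,1,1,1,1,1,1,2).

Now H_k = ker ∂_k / im ∂_{k+1}, so:

  H_1: rank ker ∂_1 − rank ∂_2 = (30 − 9) − 20 = 1, and ∂_2 has invariant factor 2 > 1, so H_1 ≅ Z × Z/2.

(K is a triangulation of the Klein bottle.)

H_1 = Z × Z/2.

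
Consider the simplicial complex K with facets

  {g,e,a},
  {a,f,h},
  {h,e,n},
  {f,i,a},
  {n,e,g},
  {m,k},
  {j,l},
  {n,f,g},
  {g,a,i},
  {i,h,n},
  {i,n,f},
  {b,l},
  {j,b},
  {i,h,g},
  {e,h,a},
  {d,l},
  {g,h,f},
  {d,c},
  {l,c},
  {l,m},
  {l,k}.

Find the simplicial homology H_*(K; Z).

H_0 ≅ Z^2,  H_1 ≅ Z^3 × Z/2,  H_2 = 0.

Order the vertices as a < b < c < d < e < f < g < h < i < j < k < l < m < n. Listing each simplex with vertices in this order, K has dimension 2 with simplices:

  0-simplices (14): a, b, c, d, e, f, g, h, i, j, k, l, m, n
  1-simplices (27): ae, af, ag, ah, ai, bj, bl, cd, cl, dl, eg, eh, en, fg, fh, fi, fn, gh, gi, gn, hi, hn, in, jl, kl, km, lm
  2-simplices (12): aeg, aeh, afh, afi, agi, egn, ehn, fgh, fgn, fin, ghi, hin

so the chain groups are C_0 ≅ Z^14, C_1 ≅ Z^27, C_2 ≅ Z^12.

∂_1: C_1 → C_0 maps an edge to its endpoints' difference, ∂[p,q] = q − p.
The resulting 14×27 matrix has rank 12, and its Smith normal form has invariant factors (1,1,1,1,1,1,1,1,1,1,1,1).

∂_2: C_2 → C_1 acts by ∂[p,q,r] = [q,r] − [p,r] + [p,q]. For instance
  ∂egn = gn − en + eg,
  ∂afh = fh − ah + af.
The 27×12 boundary matrix has rank 12 and Smith normal form diag(1,1,1,1,1,1,1,1,1,1,1,2).

Computing H_k = (kernel of ∂_k) / (image of ∂_{k+1}):

  H_0: rank C_0 − rank ∂_1 = 14 − 12 = 2, and the invariant factors of ∂_1 are all 1, so H_0 ≅ Z^2.
  H_1: rank ker ∂_1 − rank ∂_2 = (27 − 12) − 12 = 3, and ∂_2 has invariant factor 2 > 1, so H_1 ≅ Z^3 × Z/2.
  H_2: rank ker ∂_2 − rank ∂_3 = (12 − 12) − 0 = 0, and there is no ∂_3, so H_2 ≅ 0.

(K is a triangulation of the disjoint union of a wedge of 3 circles and the real projective plane RP^2.)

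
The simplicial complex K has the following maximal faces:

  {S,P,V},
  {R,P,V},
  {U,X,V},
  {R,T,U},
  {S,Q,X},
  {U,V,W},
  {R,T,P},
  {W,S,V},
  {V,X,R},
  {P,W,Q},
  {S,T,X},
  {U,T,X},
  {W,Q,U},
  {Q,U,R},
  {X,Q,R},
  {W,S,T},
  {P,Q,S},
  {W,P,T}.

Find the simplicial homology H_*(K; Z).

H_0 ≅ Z,  H_1 ≅ Z ⊕ Z/2,  H_2 = 0.

Take the total order P < Q < R < S < T < U < V < W < X on the vertex set. Then K (dimension 2) consists of the simplices:

  0-simplices (9): P, Q, R, S, T, U, V, W, X
  1-simplices (27): PQ, PR, PS, PT, PV, PW, QR, QS, QU, QW, QX, RT, RU, RV, RX, ST, SV, SW, SX, TU, TW, TX, UV, UW, UX, VW, VX
  2-simplices (18): PQS, PQW, PRT, PRV, PSV, PTW, QRU, QRX, QSX, QUW, RTU, RVX, STW, STX, SVW, TUX, UVW, UVX

Hence C_0 ≅ Z^9, C_1 ≅ Z^27, C_2 ≅ Z^18.

∂_1: C_1 → C_0 is given by ∂[p,q] = [q] − [p]. For instance
  ∂QS = S − Q.
As a 9×27 matrix over Z this has rank 8, with invariant factors (1,1,1,1,1,1,1,1).

Boundary ∂_2: C_2 → C_1 acts by ∂[p,q,r] = [q,r] − [p,r] + [p,q]. For instance
  ∂QUW = UW − QW + QU,
  ∂STW = TW − SW + ST.
The resulting 27×18 matrix has rank 18, and its Smith normal form has invariant factors (1,1,1,1,1,1,1,1,1,1,1,1,1,1,1,1,1,2).

Computing H_k = (kernel of ∂_k) / (image of ∂_{k+1}):

  H_0: rank C_0 − rank ∂_1 = 9 − 8 = 1, and the invariant factors of ∂_1 are all 1, so H_0 ≅ Z.
  H_1: rank ker ∂_1 − rank ∂_2 = (27 − 8) − 18 = 1, and ∂_2 has invariant factor 2 > 1, so H_1 ≅ Z ⊕ Z/2.
  H_2: rank ker ∂_2 − rank ∂_3 = (18 − 18) − 0 = 0, and there is no ∂_3, so H_2 ≅ 0.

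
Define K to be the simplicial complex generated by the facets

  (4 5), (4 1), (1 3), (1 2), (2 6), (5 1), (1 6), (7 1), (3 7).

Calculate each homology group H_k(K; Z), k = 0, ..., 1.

Take the total order 1 < 2 < 3 < 4 < 5 < 6 < 7 on the vertex set. Then K (dimension 1) consists of the simplices:

  0-simplices (7): [1], [2], [3], [4], [5], [6], [7]
  1-simplices (9): [1,2], [1,3], [1,4], [1,5], [1,6], [1,7], [2,6], [3,7], [4,5]

so the chain groups are C_0 ≅ Z^7, C_1 ≅ Z^9.

The boundary map ∂_1: C_1 → C_0 is given by ∂[p,q] = [q] − [p]. For instance
  ∂[1,6] = [6] − [1].
This gives a 7×9 integer matrix of rank 6; reducing to Smith normal form yields diagonal entries (1,1,1,1,1,1).

From H_k ≅ ker(∂_k) / im(∂_{k+1}) we obtain:

  H_0: rank C_0 − rank ∂_1 = 7 − 6 = 1, and the invariant factors of ∂_1 are all 1, so H_0 = Z.
  H_1: rank ker ∂_1 − rank ∂_2 = (9 − 6) − 0 = 3, and there is no ∂_2, so H_1 = Z^3.

H_0 ≅ Z,  H_1 ≅ Z^3.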